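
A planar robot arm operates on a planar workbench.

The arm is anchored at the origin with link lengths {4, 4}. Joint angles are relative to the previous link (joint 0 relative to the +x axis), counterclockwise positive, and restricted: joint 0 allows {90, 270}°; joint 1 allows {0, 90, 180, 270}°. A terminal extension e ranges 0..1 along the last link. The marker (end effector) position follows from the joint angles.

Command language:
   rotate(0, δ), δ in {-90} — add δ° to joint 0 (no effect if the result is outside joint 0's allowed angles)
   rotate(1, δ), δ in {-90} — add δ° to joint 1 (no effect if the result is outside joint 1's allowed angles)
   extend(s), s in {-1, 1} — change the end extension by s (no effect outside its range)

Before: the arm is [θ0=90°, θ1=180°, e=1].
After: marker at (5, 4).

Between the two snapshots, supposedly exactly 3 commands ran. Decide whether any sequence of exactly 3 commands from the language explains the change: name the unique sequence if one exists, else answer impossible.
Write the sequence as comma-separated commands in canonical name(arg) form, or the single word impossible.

initial: [θ0=90°, θ1=180°, e=1]
step 1 (rotate(1, -90)): [θ0=90°, θ1=90°, e=1]
step 2 (rotate(1, -90)): [θ0=90°, θ1=0°, e=1]
step 3 (rotate(1, -90)): [θ0=90°, θ1=270°, e=1]
no other 3-command option fits: unique.

rotate(1, -90), rotate(1, -90), rotate(1, -90)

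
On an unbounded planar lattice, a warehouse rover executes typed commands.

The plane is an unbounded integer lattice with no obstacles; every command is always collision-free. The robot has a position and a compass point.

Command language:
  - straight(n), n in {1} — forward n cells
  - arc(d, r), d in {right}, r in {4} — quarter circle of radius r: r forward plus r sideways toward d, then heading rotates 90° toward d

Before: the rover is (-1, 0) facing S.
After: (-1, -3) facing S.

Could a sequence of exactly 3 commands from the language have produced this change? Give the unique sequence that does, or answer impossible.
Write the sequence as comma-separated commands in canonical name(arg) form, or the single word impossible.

key: still facing S at the end — nothing in the sequence rotates
begin: (-1, 0) facing S
1. straight(1) → (-1, -1) facing S
2. straight(1) → (-1, -2) facing S
3. straight(1) → (-1, -3) facing S
uniquely the one of 8 3-step routes that fits.

straight(1), straight(1), straight(1)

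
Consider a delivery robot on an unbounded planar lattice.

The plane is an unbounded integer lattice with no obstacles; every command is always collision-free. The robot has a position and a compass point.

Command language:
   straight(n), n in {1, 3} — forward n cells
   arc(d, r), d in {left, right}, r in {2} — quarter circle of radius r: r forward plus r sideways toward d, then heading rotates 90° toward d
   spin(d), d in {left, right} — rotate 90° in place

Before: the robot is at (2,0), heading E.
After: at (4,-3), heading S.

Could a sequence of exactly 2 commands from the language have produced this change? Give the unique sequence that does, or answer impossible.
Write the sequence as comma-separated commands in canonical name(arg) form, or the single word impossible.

key: position moved to (4,-3) AND the heading swung to S — translation plus rotation needed
start: at (2,0), heading E
t=1 arc(right, 2) ⇒ at (4,-2), heading S
t=2 straight(1) ⇒ at (4,-3), heading S
no other 2-command option fits: unique.

arc(right, 2), straight(1)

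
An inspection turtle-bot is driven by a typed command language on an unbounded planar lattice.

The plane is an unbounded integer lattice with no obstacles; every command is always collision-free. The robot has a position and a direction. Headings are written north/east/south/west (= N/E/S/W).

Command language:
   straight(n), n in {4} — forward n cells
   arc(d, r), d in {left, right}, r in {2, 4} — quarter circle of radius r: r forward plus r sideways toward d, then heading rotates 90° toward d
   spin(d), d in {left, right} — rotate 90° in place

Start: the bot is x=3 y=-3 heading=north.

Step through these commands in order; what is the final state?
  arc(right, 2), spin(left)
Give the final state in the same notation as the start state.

t0: x=3 y=-3 heading=north
t=1 arc(right, 2) ⇒ x=5 y=-1 heading=east
t=2 spin(left) ⇒ x=5 y=-1 heading=north

x=5 y=-1 heading=north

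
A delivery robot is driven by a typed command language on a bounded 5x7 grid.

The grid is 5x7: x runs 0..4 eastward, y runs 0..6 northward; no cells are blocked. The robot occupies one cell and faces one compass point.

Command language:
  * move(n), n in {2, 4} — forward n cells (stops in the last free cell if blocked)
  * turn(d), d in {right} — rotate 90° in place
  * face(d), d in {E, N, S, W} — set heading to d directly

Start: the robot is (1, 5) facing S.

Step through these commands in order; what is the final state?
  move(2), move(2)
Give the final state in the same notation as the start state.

from: (1, 5) facing S
1. move(2) → (1, 3) facing S
2. move(2) → (1, 1) facing S

(1, 1) facing S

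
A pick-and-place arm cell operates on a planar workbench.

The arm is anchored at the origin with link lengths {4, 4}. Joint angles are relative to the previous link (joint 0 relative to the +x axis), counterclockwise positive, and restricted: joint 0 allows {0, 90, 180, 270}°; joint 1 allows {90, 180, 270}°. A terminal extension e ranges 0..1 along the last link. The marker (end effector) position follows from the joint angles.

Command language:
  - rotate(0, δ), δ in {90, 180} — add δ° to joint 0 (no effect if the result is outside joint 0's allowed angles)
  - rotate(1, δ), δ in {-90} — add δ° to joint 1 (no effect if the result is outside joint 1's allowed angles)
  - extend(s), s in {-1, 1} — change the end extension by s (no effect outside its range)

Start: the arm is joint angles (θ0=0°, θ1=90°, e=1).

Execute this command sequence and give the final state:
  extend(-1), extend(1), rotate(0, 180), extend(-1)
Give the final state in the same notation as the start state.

joint angles (θ0=180°, θ1=90°, e=0)

begin: joint angles (θ0=0°, θ1=90°, e=1)
[1] after extend(-1): joint angles (θ0=0°, θ1=90°, e=0)
[2] after extend(1): joint angles (θ0=0°, θ1=90°, e=1)
[3] after rotate(0, 180): joint angles (θ0=180°, θ1=90°, e=1)
[4] after extend(-1): joint angles (θ0=180°, θ1=90°, e=0)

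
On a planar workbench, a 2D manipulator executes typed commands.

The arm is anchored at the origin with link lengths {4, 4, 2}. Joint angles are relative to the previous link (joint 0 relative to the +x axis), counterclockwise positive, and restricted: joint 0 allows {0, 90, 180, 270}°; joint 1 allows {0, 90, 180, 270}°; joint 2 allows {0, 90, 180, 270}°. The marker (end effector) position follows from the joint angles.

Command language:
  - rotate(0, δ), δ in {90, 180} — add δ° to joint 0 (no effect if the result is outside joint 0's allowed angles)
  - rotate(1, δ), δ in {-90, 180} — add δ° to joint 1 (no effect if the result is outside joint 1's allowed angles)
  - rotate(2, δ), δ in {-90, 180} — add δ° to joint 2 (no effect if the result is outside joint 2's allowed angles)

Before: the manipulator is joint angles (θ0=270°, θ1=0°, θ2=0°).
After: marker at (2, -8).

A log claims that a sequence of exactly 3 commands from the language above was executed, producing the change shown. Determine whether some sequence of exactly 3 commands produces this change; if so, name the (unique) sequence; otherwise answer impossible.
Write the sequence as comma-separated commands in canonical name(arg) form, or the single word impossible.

rotate(2, -90), rotate(2, -90), rotate(2, -90)

t0: joint angles (θ0=270°, θ1=0°, θ2=0°)
step 1 (rotate(2, -90)): joint angles (θ0=270°, θ1=0°, θ2=270°)
step 2 (rotate(2, -90)): joint angles (θ0=270°, θ1=0°, θ2=180°)
step 3 (rotate(2, -90)): joint angles (θ0=270°, θ1=0°, θ2=90°)
uniquely the one of 216 3-step routes that fits.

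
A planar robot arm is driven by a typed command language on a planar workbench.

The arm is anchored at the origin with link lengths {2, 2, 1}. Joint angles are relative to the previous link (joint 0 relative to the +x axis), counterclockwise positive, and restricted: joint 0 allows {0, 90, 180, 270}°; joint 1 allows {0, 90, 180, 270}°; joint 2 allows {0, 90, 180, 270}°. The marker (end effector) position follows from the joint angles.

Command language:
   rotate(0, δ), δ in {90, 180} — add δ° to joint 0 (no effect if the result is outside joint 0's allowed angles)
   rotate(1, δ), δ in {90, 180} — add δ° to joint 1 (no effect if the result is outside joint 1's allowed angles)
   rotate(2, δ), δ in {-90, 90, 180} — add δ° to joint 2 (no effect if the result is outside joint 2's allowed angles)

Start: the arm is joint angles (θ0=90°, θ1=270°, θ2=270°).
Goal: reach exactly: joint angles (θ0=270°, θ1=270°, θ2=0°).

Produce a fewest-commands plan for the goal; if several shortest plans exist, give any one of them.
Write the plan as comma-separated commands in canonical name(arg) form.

t0: joint angles (θ0=90°, θ1=270°, θ2=270°)
step 1 (rotate(2, 90)): joint angles (θ0=90°, θ1=270°, θ2=0°)
step 2 (rotate(0, 180)): joint angles (θ0=270°, θ1=270°, θ2=0°)
no 1-step plan works, so 2 is optimal.

rotate(2, 90), rotate(0, 180)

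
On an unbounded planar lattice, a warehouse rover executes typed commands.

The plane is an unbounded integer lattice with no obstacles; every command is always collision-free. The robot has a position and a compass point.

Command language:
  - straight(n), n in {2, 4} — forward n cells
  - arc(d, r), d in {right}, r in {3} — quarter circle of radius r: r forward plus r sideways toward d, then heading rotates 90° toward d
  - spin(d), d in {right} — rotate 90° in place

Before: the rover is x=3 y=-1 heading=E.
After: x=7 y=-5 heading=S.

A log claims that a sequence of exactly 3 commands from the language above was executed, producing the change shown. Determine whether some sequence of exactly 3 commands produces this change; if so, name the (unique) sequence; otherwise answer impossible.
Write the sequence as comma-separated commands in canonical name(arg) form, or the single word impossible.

straight(4), spin(right), straight(4)

key: cell and facing (now S) both changed — the 3 commands mix motion and turning
initial: x=3 y=-1 heading=E
t=1 straight(4) ⇒ x=7 y=-1 heading=E
t=2 spin(right) ⇒ x=7 y=-1 heading=S
t=3 straight(4) ⇒ x=7 y=-5 heading=S
all 64 alternatives checked — unique.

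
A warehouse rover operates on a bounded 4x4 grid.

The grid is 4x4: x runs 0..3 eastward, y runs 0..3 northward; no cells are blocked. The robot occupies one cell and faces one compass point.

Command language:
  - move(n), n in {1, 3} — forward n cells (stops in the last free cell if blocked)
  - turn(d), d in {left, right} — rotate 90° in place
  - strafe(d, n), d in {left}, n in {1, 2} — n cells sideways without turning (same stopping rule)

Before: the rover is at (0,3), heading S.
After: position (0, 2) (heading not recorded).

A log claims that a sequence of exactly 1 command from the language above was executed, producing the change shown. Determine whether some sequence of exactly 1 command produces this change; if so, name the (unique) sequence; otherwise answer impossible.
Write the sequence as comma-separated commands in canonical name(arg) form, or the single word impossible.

move(1)

begin: at (0,3), heading S
t=1 move(1) ⇒ at (0,2), heading S
no other 1-command option fits: unique.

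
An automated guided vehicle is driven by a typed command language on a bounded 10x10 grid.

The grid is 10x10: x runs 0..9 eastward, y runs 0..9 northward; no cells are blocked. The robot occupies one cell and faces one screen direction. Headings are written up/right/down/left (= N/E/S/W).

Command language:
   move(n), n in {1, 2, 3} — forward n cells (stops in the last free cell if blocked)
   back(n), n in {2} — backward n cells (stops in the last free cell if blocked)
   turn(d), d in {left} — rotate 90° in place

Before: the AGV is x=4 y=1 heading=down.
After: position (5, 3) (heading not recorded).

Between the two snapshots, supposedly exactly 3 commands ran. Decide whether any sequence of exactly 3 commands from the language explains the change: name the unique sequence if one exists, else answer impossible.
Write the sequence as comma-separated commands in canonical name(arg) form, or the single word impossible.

key: running move(1) before back(2) would end elsewhere — order is forced
begin: x=4 y=1 heading=down
t=1 back(2) ⇒ x=4 y=3 heading=down
t=2 turn(left) ⇒ x=4 y=3 heading=right
t=3 move(1) ⇒ x=5 y=3 heading=right
uniquely the one of 125 3-step routes that fits.

back(2), turn(left), move(1)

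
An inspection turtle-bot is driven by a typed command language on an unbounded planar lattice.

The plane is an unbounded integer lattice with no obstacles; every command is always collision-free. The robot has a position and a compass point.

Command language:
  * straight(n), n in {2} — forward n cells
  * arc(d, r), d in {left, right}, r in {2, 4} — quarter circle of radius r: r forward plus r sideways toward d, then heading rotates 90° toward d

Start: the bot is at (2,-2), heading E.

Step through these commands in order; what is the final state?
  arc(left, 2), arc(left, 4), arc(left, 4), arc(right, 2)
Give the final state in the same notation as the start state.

at (-6,-2), heading W

begin: at (2,-2), heading E
[1] after arc(left, 2): at (4,0), heading N
[2] after arc(left, 4): at (0,4), heading W
[3] after arc(left, 4): at (-4,0), heading S
[4] after arc(right, 2): at (-6,-2), heading W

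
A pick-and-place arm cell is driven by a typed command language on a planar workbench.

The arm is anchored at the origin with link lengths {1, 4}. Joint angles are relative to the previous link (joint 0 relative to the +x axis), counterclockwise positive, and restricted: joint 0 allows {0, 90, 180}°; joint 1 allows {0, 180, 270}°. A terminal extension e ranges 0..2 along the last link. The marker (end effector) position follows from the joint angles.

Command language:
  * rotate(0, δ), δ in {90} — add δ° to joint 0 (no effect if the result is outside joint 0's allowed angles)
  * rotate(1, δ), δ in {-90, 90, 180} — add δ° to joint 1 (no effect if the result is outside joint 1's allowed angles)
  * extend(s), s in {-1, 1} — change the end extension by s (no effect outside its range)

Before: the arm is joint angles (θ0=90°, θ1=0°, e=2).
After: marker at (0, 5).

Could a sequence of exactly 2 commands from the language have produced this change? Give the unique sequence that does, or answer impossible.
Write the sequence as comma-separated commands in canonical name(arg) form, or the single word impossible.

begin: joint angles (θ0=90°, θ1=0°, e=2)
1. extend(-1) → joint angles (θ0=90°, θ1=0°, e=1)
2. extend(-1) → joint angles (θ0=90°, θ1=0°, e=0)
no other 2-command option fits: unique.

extend(-1), extend(-1)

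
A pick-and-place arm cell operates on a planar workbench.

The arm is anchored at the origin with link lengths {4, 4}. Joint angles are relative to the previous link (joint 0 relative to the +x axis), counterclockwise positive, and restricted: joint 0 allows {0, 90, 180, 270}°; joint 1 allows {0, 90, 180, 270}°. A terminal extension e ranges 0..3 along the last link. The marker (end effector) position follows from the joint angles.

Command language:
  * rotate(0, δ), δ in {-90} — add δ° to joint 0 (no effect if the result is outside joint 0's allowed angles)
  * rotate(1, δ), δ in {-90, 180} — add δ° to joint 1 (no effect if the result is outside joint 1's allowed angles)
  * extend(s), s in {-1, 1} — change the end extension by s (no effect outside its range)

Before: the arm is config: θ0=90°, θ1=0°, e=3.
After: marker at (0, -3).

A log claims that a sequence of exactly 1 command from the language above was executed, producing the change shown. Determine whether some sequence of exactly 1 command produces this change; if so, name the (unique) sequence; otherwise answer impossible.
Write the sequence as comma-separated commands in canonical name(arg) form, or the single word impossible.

rotate(1, 180)

initial: config: θ0=90°, θ1=0°, e=3
t=1 rotate(1, 180) ⇒ config: θ0=90°, θ1=180°, e=3
uniquely the one of 5 1-step routes that fits.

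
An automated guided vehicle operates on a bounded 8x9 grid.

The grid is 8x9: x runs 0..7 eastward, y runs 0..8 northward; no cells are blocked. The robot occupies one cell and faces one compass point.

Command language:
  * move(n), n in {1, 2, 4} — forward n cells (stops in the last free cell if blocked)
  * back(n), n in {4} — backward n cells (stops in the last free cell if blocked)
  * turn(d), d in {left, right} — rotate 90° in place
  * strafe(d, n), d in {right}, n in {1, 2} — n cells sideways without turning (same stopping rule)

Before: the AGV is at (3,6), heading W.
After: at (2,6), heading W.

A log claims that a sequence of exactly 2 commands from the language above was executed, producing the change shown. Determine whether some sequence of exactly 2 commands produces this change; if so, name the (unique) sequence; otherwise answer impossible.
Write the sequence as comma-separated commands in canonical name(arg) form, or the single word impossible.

every 2-command combo misses the target.

impossible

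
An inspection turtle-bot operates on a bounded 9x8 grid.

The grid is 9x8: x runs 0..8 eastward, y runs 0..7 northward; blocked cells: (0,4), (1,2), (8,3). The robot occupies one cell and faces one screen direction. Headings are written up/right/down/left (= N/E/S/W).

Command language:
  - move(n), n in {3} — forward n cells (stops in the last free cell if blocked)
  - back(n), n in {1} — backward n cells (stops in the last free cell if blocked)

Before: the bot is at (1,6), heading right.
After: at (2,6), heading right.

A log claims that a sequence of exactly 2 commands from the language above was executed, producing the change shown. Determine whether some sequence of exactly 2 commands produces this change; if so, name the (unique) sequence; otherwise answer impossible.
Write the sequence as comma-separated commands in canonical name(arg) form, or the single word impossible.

checked all 2-command options: none fits.

impossible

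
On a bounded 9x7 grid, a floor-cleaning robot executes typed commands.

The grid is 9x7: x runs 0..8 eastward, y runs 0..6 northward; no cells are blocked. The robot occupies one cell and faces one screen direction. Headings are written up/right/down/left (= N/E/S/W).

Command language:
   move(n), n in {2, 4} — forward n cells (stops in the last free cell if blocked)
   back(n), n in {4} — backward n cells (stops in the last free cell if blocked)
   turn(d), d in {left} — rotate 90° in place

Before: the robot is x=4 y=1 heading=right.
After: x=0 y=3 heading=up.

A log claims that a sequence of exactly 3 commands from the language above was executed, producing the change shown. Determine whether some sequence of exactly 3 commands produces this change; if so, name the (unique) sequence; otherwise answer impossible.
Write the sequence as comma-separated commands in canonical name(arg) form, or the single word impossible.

key: cell and facing (now N) both changed — the 3 commands mix motion and turning
from: x=4 y=1 heading=right
t=1 back(4) ⇒ x=0 y=1 heading=right
t=2 turn(left) ⇒ x=0 y=1 heading=up
t=3 move(2) ⇒ x=0 y=3 heading=up
no other 3-command option fits: unique.

back(4), turn(left), move(2)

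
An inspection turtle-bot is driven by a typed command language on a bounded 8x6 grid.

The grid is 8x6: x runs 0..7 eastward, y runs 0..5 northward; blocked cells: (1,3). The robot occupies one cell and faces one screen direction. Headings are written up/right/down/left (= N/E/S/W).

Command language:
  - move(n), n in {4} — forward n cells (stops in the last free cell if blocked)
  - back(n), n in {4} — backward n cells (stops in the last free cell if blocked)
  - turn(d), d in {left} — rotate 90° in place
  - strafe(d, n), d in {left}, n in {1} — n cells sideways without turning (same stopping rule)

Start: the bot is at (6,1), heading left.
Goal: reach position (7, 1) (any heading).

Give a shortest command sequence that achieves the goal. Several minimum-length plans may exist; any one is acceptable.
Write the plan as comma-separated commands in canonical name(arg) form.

start: at (6,1), heading left
t=1 back(4) ⇒ at (7,1), heading left
nothing shorter than 1 reaches the goal.

back(4)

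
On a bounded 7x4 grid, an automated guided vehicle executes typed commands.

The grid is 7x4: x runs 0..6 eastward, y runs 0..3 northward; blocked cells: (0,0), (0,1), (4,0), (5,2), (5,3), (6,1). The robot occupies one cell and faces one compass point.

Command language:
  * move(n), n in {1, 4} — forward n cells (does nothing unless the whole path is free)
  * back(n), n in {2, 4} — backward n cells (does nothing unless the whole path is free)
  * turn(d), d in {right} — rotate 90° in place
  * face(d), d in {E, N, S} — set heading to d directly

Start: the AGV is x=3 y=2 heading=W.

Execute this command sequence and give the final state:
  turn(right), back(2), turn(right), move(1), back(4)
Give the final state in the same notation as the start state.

initial: x=3 y=2 heading=W
[1] after turn(right): x=3 y=2 heading=N
[2] after back(2): x=3 y=0 heading=N
[3] after turn(right): x=3 y=0 heading=E
[4] after move(1): x=3 y=0 heading=E
[5] after back(4): x=3 y=0 heading=E

x=3 y=0 heading=E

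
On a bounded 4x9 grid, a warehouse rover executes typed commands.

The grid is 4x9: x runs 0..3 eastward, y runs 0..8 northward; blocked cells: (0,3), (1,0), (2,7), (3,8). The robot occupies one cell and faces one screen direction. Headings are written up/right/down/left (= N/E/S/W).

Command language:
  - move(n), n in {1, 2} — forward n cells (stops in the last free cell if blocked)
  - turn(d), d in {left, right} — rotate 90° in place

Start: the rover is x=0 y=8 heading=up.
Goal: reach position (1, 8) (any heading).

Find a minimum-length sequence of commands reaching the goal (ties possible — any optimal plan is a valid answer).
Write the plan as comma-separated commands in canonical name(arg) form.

turn(right), move(1)

initial: x=0 y=8 heading=up
t=1 turn(right) ⇒ x=0 y=8 heading=right
t=2 move(1) ⇒ x=1 y=8 heading=right
nothing shorter than 2 reaches the goal.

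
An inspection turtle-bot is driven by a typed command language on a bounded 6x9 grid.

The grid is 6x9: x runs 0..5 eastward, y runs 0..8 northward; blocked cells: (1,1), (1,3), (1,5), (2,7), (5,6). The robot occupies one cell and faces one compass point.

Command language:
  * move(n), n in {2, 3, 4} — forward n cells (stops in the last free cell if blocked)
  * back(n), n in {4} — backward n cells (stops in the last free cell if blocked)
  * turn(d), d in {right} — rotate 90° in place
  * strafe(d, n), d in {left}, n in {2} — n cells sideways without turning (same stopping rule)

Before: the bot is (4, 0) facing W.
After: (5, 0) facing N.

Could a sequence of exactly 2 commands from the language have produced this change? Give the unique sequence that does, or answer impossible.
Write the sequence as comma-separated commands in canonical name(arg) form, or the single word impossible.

key: running turn(right) before back(4) would end elsewhere — order is forced
initial: (4, 0) facing W
[1] after back(4): (5, 0) facing W
[2] after turn(right): (5, 0) facing N
no other 2-command option fits: unique.

back(4), turn(right)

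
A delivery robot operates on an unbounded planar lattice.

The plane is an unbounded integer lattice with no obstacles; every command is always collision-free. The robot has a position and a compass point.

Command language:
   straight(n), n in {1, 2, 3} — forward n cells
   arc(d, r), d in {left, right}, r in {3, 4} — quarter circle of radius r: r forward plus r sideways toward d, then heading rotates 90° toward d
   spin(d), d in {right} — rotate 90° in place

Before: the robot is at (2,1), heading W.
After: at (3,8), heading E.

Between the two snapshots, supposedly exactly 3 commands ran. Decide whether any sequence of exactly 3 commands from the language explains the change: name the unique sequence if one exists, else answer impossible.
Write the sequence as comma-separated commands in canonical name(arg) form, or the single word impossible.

key: order matters: swapping arc(right, 4) and straight(2) lands elsewhere
begin: at (2,1), heading W
step 1 (arc(right, 4)): at (-2,5), heading N
step 2 (arc(right, 3)): at (1,8), heading E
step 3 (straight(2)): at (3,8), heading E
no rival 3-sequence matches.

arc(right, 4), arc(right, 3), straight(2)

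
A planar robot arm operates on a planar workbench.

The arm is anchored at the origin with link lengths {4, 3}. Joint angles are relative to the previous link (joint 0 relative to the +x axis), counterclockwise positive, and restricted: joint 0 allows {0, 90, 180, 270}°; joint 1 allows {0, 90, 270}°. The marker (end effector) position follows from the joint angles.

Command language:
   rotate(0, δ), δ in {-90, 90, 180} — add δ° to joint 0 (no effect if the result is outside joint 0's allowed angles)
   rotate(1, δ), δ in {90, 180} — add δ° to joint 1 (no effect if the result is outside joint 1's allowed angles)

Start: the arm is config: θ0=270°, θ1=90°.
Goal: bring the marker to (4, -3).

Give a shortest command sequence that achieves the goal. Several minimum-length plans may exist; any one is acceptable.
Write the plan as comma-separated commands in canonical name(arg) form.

rotate(0, 90), rotate(1, 180)

t0: config: θ0=270°, θ1=90°
step 1 (rotate(0, 90)): config: θ0=0°, θ1=90°
step 2 (rotate(1, 180)): config: θ0=0°, θ1=270°
shorter routes all fall short; 2 is best.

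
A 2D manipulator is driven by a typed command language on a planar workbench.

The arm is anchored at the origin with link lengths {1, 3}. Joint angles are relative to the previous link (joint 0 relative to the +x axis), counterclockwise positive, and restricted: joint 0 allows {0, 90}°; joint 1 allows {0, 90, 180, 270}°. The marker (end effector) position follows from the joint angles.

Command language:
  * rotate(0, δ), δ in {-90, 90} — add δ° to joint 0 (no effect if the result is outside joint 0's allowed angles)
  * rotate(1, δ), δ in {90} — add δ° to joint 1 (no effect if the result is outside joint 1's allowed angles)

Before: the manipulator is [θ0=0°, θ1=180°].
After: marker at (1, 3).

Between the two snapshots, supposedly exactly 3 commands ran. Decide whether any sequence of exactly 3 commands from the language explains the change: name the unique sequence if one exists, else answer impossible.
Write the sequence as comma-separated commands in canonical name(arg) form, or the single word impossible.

t0: [θ0=0°, θ1=180°]
t=1 rotate(1, 90) ⇒ [θ0=0°, θ1=270°]
t=2 rotate(1, 90) ⇒ [θ0=0°, θ1=0°]
t=3 rotate(1, 90) ⇒ [θ0=0°, θ1=90°]
uniquely the one of 27 3-step routes that fits.

rotate(1, 90), rotate(1, 90), rotate(1, 90)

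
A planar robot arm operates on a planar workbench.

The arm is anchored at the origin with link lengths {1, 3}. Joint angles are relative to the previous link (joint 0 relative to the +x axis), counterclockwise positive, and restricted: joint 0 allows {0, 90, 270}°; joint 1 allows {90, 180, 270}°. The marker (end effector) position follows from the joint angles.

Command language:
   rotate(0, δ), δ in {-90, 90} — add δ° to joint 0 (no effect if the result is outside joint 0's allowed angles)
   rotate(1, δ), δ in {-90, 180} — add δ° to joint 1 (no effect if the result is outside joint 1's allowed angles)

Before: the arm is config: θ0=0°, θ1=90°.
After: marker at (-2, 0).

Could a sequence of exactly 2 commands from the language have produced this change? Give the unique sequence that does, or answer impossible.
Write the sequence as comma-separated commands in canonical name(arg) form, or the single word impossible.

rotate(1, 180), rotate(1, -90)

key: order matters: swapping rotate(1, 180) and rotate(1, -90) lands elsewhere
start: config: θ0=0°, θ1=90°
[1] after rotate(1, 180): config: θ0=0°, θ1=270°
[2] after rotate(1, -90): config: θ0=0°, θ1=180°
all 16 alternatives checked — unique.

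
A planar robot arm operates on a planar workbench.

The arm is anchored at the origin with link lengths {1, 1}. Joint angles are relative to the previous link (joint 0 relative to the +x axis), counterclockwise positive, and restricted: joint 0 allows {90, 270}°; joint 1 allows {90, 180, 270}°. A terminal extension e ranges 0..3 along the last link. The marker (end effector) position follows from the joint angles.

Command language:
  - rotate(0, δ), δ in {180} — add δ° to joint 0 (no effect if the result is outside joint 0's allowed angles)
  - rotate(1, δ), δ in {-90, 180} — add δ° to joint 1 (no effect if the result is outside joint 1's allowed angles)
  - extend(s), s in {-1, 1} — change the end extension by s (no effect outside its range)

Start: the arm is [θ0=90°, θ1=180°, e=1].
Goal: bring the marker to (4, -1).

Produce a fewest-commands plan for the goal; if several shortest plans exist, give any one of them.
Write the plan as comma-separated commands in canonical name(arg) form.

rotate(0, 180), rotate(1, -90), extend(1), extend(1)

begin: [θ0=90°, θ1=180°, e=1]
t=1 rotate(0, 180) ⇒ [θ0=270°, θ1=180°, e=1]
t=2 rotate(1, -90) ⇒ [θ0=270°, θ1=90°, e=1]
t=3 extend(1) ⇒ [θ0=270°, θ1=90°, e=2]
t=4 extend(1) ⇒ [θ0=270°, θ1=90°, e=3]
nothing shorter than 4 reaches the goal.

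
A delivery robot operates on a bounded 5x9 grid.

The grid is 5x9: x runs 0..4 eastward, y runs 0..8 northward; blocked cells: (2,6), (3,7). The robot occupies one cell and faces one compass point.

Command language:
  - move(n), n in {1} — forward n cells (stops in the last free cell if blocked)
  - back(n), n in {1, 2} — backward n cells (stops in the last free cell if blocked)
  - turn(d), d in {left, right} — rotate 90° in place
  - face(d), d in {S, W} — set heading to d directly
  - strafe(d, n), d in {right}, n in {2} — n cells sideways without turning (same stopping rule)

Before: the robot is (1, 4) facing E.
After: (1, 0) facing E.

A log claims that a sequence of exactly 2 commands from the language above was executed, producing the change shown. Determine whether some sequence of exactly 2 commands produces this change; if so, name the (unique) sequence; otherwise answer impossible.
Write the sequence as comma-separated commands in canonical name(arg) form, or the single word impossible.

strafe(right, 2), strafe(right, 2)

key: heading stays E — no command in the sequence turns
t0: (1, 4) facing E
1. strafe(right, 2) → (1, 2) facing E
2. strafe(right, 2) → (1, 0) facing E
no other 2-command option fits: unique.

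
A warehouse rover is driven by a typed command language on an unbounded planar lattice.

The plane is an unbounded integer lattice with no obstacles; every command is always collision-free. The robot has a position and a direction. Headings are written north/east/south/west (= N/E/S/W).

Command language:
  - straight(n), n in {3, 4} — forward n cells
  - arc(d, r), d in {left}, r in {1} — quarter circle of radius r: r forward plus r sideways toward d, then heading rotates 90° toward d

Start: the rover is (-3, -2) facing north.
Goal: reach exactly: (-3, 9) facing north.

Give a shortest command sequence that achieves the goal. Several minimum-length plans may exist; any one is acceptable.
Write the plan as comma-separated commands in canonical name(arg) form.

straight(3), straight(4), straight(4)

t0: (-3, -2) facing north
t=1 straight(3) ⇒ (-3, 1) facing north
t=2 straight(4) ⇒ (-3, 5) facing north
t=3 straight(4) ⇒ (-3, 9) facing north
shorter routes all fall short; 3 is best.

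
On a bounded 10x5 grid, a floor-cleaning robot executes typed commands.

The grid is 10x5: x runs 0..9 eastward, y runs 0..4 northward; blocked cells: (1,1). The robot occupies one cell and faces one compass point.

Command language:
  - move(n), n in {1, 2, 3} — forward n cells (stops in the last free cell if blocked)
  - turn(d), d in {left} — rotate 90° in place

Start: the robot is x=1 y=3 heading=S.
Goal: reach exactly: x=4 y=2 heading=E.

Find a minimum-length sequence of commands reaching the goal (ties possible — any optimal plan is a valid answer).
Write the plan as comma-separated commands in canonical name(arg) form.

initial: x=1 y=3 heading=S
[1] after move(1): x=1 y=2 heading=S
[2] after turn(left): x=1 y=2 heading=E
[3] after move(3): x=4 y=2 heading=E
no 2-step plan works, so 3 is optimal.

move(1), turn(left), move(3)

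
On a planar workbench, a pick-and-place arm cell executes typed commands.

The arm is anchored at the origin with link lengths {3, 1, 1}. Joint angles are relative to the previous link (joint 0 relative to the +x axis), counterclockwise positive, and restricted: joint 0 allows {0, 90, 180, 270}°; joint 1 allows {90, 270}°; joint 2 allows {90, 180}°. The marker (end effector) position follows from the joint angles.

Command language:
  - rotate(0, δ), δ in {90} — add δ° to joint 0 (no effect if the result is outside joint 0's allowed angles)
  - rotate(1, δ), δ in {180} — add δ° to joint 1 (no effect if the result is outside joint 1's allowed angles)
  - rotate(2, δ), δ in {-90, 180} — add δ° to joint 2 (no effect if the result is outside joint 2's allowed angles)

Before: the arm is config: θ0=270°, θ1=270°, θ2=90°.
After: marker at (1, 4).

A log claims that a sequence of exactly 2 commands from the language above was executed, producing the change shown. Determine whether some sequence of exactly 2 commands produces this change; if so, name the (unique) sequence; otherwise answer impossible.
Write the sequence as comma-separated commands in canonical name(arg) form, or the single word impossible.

initial: config: θ0=270°, θ1=270°, θ2=90°
step 1 (rotate(0, 90)): config: θ0=0°, θ1=270°, θ2=90°
step 2 (rotate(0, 90)): config: θ0=90°, θ1=270°, θ2=90°
no rival 2-sequence matches.

rotate(0, 90), rotate(0, 90)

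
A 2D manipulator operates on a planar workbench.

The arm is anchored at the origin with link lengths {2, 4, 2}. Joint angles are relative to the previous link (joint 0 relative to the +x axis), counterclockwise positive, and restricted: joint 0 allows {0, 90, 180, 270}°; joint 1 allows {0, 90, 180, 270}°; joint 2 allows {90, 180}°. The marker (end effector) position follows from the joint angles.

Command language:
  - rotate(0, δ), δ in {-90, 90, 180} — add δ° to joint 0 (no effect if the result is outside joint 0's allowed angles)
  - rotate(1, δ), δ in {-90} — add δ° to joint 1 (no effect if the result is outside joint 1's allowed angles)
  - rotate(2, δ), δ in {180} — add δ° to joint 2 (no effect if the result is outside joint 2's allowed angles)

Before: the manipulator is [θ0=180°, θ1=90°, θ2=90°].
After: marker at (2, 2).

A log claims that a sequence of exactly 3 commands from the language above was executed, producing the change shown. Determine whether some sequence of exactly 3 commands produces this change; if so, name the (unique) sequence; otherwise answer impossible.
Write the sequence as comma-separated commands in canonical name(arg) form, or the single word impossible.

initial: [θ0=180°, θ1=90°, θ2=90°]
t=1 rotate(1, -90) ⇒ [θ0=180°, θ1=0°, θ2=90°]
t=2 rotate(1, -90) ⇒ [θ0=180°, θ1=270°, θ2=90°]
t=3 rotate(1, -90) ⇒ [θ0=180°, θ1=180°, θ2=90°]
no other 3-command option fits: unique.

rotate(1, -90), rotate(1, -90), rotate(1, -90)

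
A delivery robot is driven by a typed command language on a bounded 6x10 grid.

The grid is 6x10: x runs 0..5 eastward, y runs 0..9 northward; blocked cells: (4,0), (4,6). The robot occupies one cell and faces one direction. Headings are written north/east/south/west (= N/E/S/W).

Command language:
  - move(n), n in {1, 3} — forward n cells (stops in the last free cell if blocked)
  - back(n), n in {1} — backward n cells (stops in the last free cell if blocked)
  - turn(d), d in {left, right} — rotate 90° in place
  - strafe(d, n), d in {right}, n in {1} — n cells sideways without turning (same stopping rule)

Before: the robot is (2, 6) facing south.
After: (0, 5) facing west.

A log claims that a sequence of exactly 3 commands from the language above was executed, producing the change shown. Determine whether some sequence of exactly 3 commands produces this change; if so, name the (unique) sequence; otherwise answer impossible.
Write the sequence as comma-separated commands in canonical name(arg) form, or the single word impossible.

move(1), turn(right), move(3)

key: move(3) runs into the grid edge before its full distance
t0: (2, 6) facing south
1. move(1) → (2, 5) facing south
2. turn(right) → (2, 5) facing west
3. move(3) → (0, 5) facing west
uniquely the one of 216 3-step routes that fits.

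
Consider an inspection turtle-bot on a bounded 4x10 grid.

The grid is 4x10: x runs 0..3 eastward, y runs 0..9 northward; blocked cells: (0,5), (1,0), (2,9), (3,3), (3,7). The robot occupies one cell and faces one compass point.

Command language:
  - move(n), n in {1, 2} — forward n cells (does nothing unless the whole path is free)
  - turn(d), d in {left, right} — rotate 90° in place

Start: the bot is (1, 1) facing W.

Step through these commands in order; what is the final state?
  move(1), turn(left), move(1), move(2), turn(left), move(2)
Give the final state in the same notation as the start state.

from: (1, 1) facing W
1. move(1) → (0, 1) facing W
2. turn(left) → (0, 1) facing S
3. move(1) → (0, 0) facing S
4. move(2) → (0, 0) facing S
5. turn(left) → (0, 0) facing E
6. move(2) → (0, 0) facing E

(0, 0) facing E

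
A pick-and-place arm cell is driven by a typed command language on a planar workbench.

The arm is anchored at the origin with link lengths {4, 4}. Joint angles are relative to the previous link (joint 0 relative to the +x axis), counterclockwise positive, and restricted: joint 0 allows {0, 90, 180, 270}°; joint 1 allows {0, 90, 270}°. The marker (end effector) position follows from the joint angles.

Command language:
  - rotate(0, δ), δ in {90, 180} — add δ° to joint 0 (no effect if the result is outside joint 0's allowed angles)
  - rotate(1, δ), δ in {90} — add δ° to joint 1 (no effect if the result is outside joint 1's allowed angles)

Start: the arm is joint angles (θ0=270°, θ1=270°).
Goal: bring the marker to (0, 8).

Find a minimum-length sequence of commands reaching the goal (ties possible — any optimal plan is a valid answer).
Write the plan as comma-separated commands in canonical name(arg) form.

rotate(0, 180), rotate(1, 90)

from: joint angles (θ0=270°, θ1=270°)
step 1 (rotate(0, 180)): joint angles (θ0=90°, θ1=270°)
step 2 (rotate(1, 90)): joint angles (θ0=90°, θ1=0°)
nothing shorter than 2 reaches the goal.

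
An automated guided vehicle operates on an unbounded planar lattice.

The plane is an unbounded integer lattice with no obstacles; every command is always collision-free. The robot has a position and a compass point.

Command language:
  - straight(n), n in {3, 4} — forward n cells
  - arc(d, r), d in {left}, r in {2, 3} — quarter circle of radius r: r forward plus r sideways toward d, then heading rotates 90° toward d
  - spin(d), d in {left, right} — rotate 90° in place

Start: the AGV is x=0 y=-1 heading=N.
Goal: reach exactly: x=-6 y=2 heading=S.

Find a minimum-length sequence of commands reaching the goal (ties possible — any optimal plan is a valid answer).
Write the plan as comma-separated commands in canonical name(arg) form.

arc(left, 3), straight(3), spin(left)

begin: x=0 y=-1 heading=N
step 1 (arc(left, 3)): x=-3 y=2 heading=W
step 2 (straight(3)): x=-6 y=2 heading=W
step 3 (spin(left)): x=-6 y=2 heading=S
no 2-step plan works, so 3 is optimal.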